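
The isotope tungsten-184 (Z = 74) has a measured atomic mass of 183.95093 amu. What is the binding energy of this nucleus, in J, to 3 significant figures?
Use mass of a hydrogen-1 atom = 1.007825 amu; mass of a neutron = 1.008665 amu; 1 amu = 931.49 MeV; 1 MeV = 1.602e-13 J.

The nucleus contains 74 protons and 184 − 74 = 110 neutrons.
Σm = 74·m(¹H) + 110·m_n = 74.579050 + 110.953150 = 185.532200 amu
Mass defect Δm = 185.532200 − 183.95093 = 1.581270 amu
E_B = 1.581270 × 931.49 = 1472.94 MeV
In joules: 1472.94 MeV × 1.602e-13 J/MeV = 2.3596e-10 J

2.36e-10 J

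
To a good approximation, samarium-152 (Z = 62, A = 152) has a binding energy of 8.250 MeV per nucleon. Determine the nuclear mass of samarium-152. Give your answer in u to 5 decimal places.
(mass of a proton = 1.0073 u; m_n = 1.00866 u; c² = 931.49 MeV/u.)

Total binding energy = 152 × 8.250 = 1254.000 MeV
Mass defect = 1254.000 MeV / (931.49 MeV/u) = 1.3462302 u
Constituent mass = 62(1.0073) + 90(1.00866) = 153.23200 u
Nuclear mass = 153.23200 − 1.3462302 = 151.8857698 u ≈ 151.88577 u (to 5 decimal places)

151.88577 u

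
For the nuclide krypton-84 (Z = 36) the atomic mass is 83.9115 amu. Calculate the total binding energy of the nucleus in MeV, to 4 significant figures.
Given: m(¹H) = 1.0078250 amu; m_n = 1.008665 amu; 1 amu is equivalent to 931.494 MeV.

With 36 protons and 48 neutrons (A = 84):
Mass of separated nucleons = 36(1.0078250) + 48(1.008665) = 36.2817000 + 48.415920 = 84.6976200 amu
Δm = 84.6976200 − 83.9115 = 0.7861200 amu
E_B = 0.7861200 × 931.494 = 732.266 MeV

732.3 MeV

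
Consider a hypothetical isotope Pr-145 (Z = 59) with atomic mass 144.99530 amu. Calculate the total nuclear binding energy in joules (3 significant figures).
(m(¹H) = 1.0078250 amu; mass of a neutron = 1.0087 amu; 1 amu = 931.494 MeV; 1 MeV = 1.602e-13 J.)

The nucleus contains 59 protons and 145 − 59 = 86 neutrons.
Total constituent mass: 59 × 1.0078250 + 86 × 1.0087 = 146.2098750 amu
The mass defect is 146.2098750 − 144.99530 = 1.2145750 amu.
Converting to energy: 1.2145750 amu × 931.494 MeV/amu = 1131.37 MeV
In joules: 1131.37 MeV × 1.602e-13 J/MeV = 1.8125e-10 J

1.81e-10 J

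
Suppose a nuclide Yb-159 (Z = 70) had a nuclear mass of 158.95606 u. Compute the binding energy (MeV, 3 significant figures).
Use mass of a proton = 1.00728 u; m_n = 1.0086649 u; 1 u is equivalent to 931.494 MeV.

With 70 protons and 89 neutrons (A = 159):
Mass of separated nucleons = 70(1.00728) + 89(1.0086649) = 70.50960 + 89.7711761 = 160.2807761 u
Δm = 160.2807761 − 158.95606 = 1.3247161 u
Binding energy = Δm·c² = 1.3247161 × 931.494 MeV/u = 1233.97 MeV

1230 MeV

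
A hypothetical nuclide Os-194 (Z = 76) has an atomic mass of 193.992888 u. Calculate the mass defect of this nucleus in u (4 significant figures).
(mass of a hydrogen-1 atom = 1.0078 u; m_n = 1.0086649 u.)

1.622 u

With 76 protons and 118 neutrons (A = 194):
Σm = 76·m(¹H) + 118·m_n = 76.5928 + 119.0224582 = 195.6152582 u
Mass defect Δm = 195.6152582 − 193.992888 = 1.6223702 u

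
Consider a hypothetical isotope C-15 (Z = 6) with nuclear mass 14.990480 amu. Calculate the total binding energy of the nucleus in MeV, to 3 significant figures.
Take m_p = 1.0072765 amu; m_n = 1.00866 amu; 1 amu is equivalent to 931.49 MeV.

122 MeV

Z = 6, so N = A − Z = 15 − 6 = 9.
Mass of separated nucleons = 6(1.0072765) + 9(1.00866) = 6.0436590 + 9.07794 = 15.1215990 amu
The mass defect is 15.1215990 − 14.990480 = 0.1311190 amu.
Converting to energy: 0.1311190 amu × 931.49 MeV/amu = 122.136 MeV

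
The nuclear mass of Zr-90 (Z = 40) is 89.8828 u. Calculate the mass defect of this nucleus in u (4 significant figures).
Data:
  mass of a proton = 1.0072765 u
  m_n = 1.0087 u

With 40 protons and 50 neutrons (A = 90):
Mass of separated nucleons = 40(1.0072765) + 50(1.0087) = 40.2910600 + 50.4350 = 90.7260600 u
Δm = 90.7260600 − 89.8828 = 0.8432600 u

0.8433 u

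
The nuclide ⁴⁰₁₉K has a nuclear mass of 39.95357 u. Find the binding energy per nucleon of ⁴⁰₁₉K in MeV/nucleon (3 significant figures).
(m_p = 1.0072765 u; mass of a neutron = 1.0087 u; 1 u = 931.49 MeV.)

The nucleus contains 19 protons and 40 − 19 = 21 neutrons.
Σm = 19·m_p + 21·m_n = 19.1382535 + 21.1827 = 40.3209535 u
Mass defect Δm = 40.3209535 − 39.95357 = 0.3673835 u
Converting to energy: 0.3673835 u × 931.49 MeV/u = 342.214 MeV
BE/A = 342.214 MeV / 40 = 8.555 MeV/nucleon

8.56 MeV/nucleon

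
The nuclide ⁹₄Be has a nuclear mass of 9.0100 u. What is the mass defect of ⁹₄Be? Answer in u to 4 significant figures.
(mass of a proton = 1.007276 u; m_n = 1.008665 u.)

Total constituent mass: 4 × 1.007276 + 5 × 1.008665 = 9.072429 u
Δm = 9.072429 − 9.0100 = 0.062429 u

0.06243 u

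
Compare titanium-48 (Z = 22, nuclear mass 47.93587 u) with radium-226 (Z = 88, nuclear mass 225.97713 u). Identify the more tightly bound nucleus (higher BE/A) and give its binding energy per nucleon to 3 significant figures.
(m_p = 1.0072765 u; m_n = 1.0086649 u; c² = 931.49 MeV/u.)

titanium-48: Σm = 22(1.0072765) + 26(1.0086649) = 48.3853704 u; Δm = 0.4495004 u; E_B = 418.71 MeV; E_B/A = 8.723 MeV
radium-226: Σm = 88(1.0072765) + 138(1.0086649) = 227.8360882 u; Δm = 1.8589582 u; E_B = 1731.6 MeV; E_B/A = 7.662 MeV
titanium-48 has the higher binding energy per nucleon, so it is the more tightly bound nucleus.

titanium-48; 8.72 MeV/nucleon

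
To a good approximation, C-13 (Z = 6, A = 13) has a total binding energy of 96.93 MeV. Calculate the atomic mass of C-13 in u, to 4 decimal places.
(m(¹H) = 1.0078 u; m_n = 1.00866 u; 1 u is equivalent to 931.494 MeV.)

Mass defect = 96.93 MeV / (931.494 MeV/u) = 0.104059 u
Constituent mass = 6(1.0078) + 7(1.00866) = 13.10742 u
Atomic mass = 13.10742 − 0.104059 = 13.003361 u ≈ 13.0034 u (to 4 decimal places)

13.0034 u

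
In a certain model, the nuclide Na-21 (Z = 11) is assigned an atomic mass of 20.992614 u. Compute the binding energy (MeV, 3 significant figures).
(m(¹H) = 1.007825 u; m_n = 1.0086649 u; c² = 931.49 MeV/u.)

168 MeV

Z = 11, so N = A − Z = 21 − 11 = 10.
Σm = 11·m(¹H) + 10·m_n = 11.086075 + 10.0866490 = 21.1727240 u
Δm = 21.1727240 − 20.992614 = 0.1801100 u
E_B = 0.1801100 × 931.49 = 167.771 MeV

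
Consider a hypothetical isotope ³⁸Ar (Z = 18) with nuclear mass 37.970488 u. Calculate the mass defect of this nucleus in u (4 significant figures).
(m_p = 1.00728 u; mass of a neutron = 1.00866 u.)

The nucleus contains 18 protons and 38 − 18 = 20 neutrons.
Total constituent mass: 18 × 1.00728 + 20 × 1.00866 = 38.30424 u
The mass defect is 38.30424 − 37.970488 = 0.333752 u.

0.3338 u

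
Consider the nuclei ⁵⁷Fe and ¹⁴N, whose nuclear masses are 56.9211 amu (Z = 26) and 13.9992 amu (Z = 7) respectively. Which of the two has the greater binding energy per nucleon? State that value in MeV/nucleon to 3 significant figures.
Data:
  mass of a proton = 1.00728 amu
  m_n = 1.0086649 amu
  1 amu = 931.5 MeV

⁵⁷Fe: Σm = 26(1.00728) + 31(1.0086649) = 57.4578919 amu; Δm = 0.5367919 amu; E_B = 500.02 MeV; E_B/A = 8.772 MeV
¹⁴N: Σm = 7(1.00728) + 7(1.0086649) = 14.1116143 amu; Δm = 0.1124143 amu; E_B = 104.714 MeV; E_B/A = 7.480 MeV
⁵⁷Fe has the higher binding energy per nucleon, so it is the more tightly bound nucleus.

⁵⁷Fe; 8.77 MeV/nucleon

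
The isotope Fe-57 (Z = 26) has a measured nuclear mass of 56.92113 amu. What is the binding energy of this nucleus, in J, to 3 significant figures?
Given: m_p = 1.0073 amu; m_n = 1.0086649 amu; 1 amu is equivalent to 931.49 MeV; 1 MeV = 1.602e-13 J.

Σm = 26·m_p + 31·m_n = 26.1898 + 31.2686119 = 57.4584119 amu
Δm = 57.4584119 − 56.92113 = 0.5372819 amu
Converting to energy: 0.5372819 amu × 931.49 MeV/amu = 500.473 MeV
In joules: 500.473 MeV × 1.602e-13 J/MeV = 8.0176e-11 J

8.02e-11 J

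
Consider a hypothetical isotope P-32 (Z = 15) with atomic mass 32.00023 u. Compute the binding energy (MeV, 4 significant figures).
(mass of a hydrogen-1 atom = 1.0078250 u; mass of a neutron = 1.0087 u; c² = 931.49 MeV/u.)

246.9 MeV

Σm = 15·m(¹H) + 17·m_n = 15.1173750 + 17.1479 = 32.2652750 u
Δm = 32.2652750 − 32.00023 = 0.2650450 u
Converting to energy: 0.2650450 u × 931.49 MeV/u = 246.887 MeV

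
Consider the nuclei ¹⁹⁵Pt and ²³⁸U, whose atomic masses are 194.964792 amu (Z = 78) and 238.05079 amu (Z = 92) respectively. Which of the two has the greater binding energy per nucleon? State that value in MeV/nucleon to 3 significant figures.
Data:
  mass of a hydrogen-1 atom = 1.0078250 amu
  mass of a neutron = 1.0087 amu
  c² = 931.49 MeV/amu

¹⁹⁵Pt: Σm = 78(1.0078250) + 117(1.0087) = 196.6282500 amu; Δm = 1.6634580 amu; E_B = 1549.5 MeV; E_B/A = 7.946 MeV
²³⁸U: Σm = 92(1.0078250) + 146(1.0087) = 239.9901000 amu; Δm = 1.9393100 amu; E_B = 1806.4 MeV; E_B/A = 7.590 MeV
¹⁹⁵Pt has the higher binding energy per nucleon, so it is the more tightly bound nucleus.

¹⁹⁵Pt; 7.95 MeV/nucleon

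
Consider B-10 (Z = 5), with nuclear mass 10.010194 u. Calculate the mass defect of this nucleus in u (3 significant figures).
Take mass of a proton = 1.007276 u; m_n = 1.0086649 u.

Total constituent mass: 5 × 1.007276 + 5 × 1.0086649 = 10.0797045 u
The mass defect is 10.0797045 − 10.010194 = 0.0695105 u.

0.0695 u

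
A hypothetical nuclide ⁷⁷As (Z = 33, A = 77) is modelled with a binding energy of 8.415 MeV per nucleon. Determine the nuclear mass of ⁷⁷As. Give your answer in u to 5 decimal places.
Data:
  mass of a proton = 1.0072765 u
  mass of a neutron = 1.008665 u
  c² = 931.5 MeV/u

76.92578 u

Total binding energy = 77 × 8.415 = 647.955 MeV
Mass defect = 647.955 MeV / (931.5 MeV/u) = 0.6956039 u
Constituent mass = 33(1.0072765) + 44(1.008665) = 77.6213845 u
Nuclear mass = 77.6213845 − 0.6956039 = 76.9257806 u ≈ 76.92578 u (to 5 decimal places)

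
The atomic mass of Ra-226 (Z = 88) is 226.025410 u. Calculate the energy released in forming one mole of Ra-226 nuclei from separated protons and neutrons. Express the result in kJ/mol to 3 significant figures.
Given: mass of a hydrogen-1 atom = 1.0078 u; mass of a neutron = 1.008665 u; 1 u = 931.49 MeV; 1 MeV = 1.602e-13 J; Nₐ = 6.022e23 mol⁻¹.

1.67e+11 kJ/mol

Total constituent mass: 88 × 1.0078 + 138 × 1.008665 = 227.882170 u
The mass defect is 227.882170 − 226.025410 = 1.856760 u.
Converting to energy: 1.856760 u × 931.49 MeV/u = 1729.55 MeV
Per nucleus in joules: 1729.55 MeV × 1.602e-13 J/MeV = 2.7707e-10 J
Per mole: 2.7707e-10 J × 6.022e23 mol⁻¹ = 1.6685e+14 J/mol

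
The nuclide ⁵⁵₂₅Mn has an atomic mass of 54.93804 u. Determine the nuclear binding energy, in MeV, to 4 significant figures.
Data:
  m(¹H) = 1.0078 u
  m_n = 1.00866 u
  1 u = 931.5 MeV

481.4 MeV

The nucleus contains 25 protons and 55 − 25 = 30 neutrons.
Total constituent mass: 25 × 1.0078 + 30 × 1.00866 = 55.45480 u
Mass defect Δm = 55.45480 − 54.93804 = 0.51676 u
Binding energy = Δm·c² = 0.51676 × 931.5 MeV/u = 481.362 MeV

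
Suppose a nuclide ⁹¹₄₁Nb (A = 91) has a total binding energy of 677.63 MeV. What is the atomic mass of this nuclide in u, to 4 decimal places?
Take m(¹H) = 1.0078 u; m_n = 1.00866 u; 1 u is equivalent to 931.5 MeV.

Mass defect = 677.63 MeV / (931.5 MeV/u) = 0.727461 u
Constituent mass = 41(1.0078) + 50(1.00866) = 91.75280 u
Atomic mass = 91.75280 − 0.727461 = 91.025339 u ≈ 91.0253 u (to 4 decimal places)

91.0253 u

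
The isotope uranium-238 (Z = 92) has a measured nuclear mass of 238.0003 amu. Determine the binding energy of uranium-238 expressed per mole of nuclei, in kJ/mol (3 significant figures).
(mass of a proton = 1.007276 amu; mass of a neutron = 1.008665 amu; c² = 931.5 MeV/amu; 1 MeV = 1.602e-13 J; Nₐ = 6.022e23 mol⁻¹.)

1.74e+11 kJ/mol

Total constituent mass: 92 × 1.007276 + 146 × 1.008665 = 239.934482 amu
The mass defect is 239.934482 − 238.0003 = 1.934182 amu.
E_B = 1.934182 × 931.5 = 1801.69 MeV
Per nucleus in joules: 1801.69 MeV × 1.602e-13 J/MeV = 2.8863e-10 J
Per mole: 2.8863e-10 J × 6.022e23 mol⁻¹ = 1.7381e+14 J/mol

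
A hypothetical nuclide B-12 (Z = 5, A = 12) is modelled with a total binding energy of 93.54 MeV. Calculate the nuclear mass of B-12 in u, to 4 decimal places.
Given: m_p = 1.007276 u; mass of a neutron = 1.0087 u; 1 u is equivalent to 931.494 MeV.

Mass defect = 93.54 MeV / (931.494 MeV/u) = 0.100419 u
Constituent mass = 5(1.007276) + 7(1.0087) = 12.097280 u
Nuclear mass = 12.097280 − 0.100419 = 11.996861 u ≈ 11.9969 u (to 4 decimal places)

11.9969 u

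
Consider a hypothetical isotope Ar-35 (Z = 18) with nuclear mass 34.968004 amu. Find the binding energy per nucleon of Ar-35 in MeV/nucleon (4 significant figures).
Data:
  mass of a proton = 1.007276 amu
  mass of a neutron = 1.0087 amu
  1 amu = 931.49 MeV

8.273 MeV/nucleon

The nucleus contains 18 protons and 35 − 18 = 17 neutrons.
Mass of separated nucleons = 18(1.007276) + 17(1.0087) = 18.130968 + 17.1479 = 35.278868 amu
Δm = 35.278868 − 34.968004 = 0.310864 amu
Binding energy = Δm·c² = 0.310864 × 931.49 MeV/amu = 289.567 MeV
Dividing by A = 35 gives 8.273 MeV per nucleon.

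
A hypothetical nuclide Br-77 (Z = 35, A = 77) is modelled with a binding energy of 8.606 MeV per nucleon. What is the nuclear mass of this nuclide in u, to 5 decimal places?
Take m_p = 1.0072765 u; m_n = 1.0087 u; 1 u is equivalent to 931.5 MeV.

76.90869 u

Total binding energy = 77 × 8.606 = 662.662 MeV
Mass defect = 662.662 MeV / (931.5 MeV/u) = 0.7113924 u
Constituent mass = 35(1.0072765) + 42(1.0087) = 77.6200775 u
Nuclear mass = 77.6200775 − 0.7113924 = 76.9086851 u ≈ 76.90869 u (to 5 decimal places)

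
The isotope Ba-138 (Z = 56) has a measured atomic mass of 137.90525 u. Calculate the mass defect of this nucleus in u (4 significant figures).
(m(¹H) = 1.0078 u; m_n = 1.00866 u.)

With 56 protons and 82 neutrons (A = 138):
Mass of separated nucleons = 56(1.0078) + 82(1.00866) = 56.4368 + 82.71012 = 139.14692 u
The mass defect is 139.14692 − 137.90525 = 1.24167 u.

1.242 u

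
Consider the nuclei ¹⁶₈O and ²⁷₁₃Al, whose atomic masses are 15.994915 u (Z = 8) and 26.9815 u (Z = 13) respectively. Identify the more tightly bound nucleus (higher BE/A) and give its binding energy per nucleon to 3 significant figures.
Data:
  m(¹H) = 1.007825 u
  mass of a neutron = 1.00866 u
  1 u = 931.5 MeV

¹⁶₈O: Σm = 8(1.007825) + 8(1.00866) = 16.131880 u; Δm = 0.136965 u; E_B = 127.58 MeV; E_B/A = 7.974 MeV
²⁷₁₃Al: Σm = 13(1.007825) + 14(1.00866) = 27.222965 u; Δm = 0.241465 u; E_B = 224.925 MeV; E_B/A = 8.331 MeV
²⁷₁₃Al has the higher binding energy per nucleon, so it is the more tightly bound nucleus.

²⁷₁₃Al; 8.33 MeV/nucleon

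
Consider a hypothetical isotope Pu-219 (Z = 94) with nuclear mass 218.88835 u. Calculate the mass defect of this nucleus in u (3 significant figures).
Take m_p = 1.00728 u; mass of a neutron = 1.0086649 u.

Total constituent mass: 94 × 1.00728 + 125 × 1.0086649 = 220.7674325 u
Mass defect Δm = 220.7674325 − 218.88835 = 1.8790825 u

1.88 u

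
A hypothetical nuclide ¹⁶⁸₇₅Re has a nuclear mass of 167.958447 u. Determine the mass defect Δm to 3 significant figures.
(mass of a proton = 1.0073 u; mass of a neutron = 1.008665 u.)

Z = 75, so N = A − Z = 168 − 75 = 93.
Total constituent mass: 75 × 1.0073 + 93 × 1.008665 = 169.353345 u
The mass defect is 169.353345 − 167.958447 = 1.394898 u.

1.39 u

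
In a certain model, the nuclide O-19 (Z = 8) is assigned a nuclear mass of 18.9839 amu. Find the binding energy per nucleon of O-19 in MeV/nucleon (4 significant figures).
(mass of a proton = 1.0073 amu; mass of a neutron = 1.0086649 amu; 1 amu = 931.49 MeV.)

8.325 MeV/nucleon

Z = 8, so N = A − Z = 19 − 8 = 11.
Mass of separated nucleons = 8(1.0073) + 11(1.0086649) = 8.0584 + 11.0953139 = 19.1537139 amu
Δm = 19.1537139 − 18.9839 = 0.1698139 amu
E_B = 0.1698139 × 931.49 = 158.180 MeV
Per nucleon: 158.180 / 19 = 8.325 MeV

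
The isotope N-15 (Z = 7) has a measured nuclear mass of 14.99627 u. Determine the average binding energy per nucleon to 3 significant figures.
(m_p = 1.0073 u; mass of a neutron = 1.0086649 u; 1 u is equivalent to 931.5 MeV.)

7.71 MeV/nucleon

Σm = 7·m_p + 8·m_n = 7.0511 + 8.0693192 = 15.1204192 u
Δm = 15.1204192 − 14.99627 = 0.1241492 u
E_B = 0.1241492 × 931.5 = 115.645 MeV
BE/A = 115.645 MeV / 15 = 7.710 MeV/nucleon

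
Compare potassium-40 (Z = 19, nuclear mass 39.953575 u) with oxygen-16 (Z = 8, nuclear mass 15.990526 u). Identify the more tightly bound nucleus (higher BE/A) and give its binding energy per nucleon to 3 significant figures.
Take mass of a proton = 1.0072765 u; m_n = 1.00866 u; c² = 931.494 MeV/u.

potassium-40; 8.54 MeV/nucleon

potassium-40: Σm = 19(1.0072765) + 21(1.00866) = 40.3201135 u; Δm = 0.3665385 u; E_B = 341.43 MeV; E_B/A = 8.536 MeV
oxygen-16: Σm = 8(1.0072765) + 8(1.00866) = 16.1274920 u; Δm = 0.1369660 u; E_B = 127.58 MeV; E_B/A = 7.974 MeV
potassium-40 has the higher binding energy per nucleon, so it is the more tightly bound nucleus.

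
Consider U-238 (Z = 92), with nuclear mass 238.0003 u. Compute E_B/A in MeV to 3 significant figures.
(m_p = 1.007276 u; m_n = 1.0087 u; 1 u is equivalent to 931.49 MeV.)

Σm = 92·m_p + 146·m_n = 92.669392 + 147.2702 = 239.939592 u
Mass defect Δm = 239.939592 − 238.0003 = 1.939292 u
Converting to energy: 1.939292 u × 931.49 MeV/u = 1806.43 MeV
Per nucleon: 1806.43 / 238 = 7.590 MeV

7.59 MeV/nucleon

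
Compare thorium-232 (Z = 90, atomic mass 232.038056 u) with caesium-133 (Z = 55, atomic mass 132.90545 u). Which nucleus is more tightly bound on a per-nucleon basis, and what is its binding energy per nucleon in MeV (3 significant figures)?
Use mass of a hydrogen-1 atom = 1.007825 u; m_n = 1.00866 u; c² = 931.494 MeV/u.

caesium-133; 8.41 MeV/nucleon

thorium-232: Σm = 90(1.007825) + 142(1.00866) = 233.933970 u; Δm = 1.895914 u; E_B = 1766.0 MeV; E_B/A = 7.612 MeV
caesium-133: Σm = 55(1.007825) + 78(1.00866) = 134.105855 u; Δm = 1.200405 u; E_B = 1118.17 MeV; E_B/A = 8.407 MeV
caesium-133 has the higher binding energy per nucleon, so it is the more tightly bound nucleus.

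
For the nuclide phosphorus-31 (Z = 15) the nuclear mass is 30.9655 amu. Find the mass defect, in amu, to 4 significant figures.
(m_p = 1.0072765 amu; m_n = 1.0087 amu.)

0.2828 amu

With 15 protons and 16 neutrons (A = 31):
Total constituent mass: 15 × 1.0072765 + 16 × 1.0087 = 31.2483475 amu
Δm = 31.2483475 − 30.9655 = 0.2828475 amu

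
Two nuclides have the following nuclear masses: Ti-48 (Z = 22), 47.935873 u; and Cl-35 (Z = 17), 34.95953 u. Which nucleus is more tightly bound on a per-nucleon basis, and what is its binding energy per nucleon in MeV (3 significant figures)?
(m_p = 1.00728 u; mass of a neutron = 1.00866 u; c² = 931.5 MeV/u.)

Ti-48; 8.72 MeV/nucleon

Ti-48: Σm = 22(1.00728) + 26(1.00866) = 48.38532 u; Δm = 0.449447 u; E_B = 418.66 MeV; E_B/A = 8.722 MeV
Cl-35: Σm = 17(1.00728) + 18(1.00866) = 35.27964 u; Δm = 0.32011 u; E_B = 298.18 MeV; E_B/A = 8.519 MeV
Ti-48 has the higher binding energy per nucleon, so it is the more tightly bound nucleus.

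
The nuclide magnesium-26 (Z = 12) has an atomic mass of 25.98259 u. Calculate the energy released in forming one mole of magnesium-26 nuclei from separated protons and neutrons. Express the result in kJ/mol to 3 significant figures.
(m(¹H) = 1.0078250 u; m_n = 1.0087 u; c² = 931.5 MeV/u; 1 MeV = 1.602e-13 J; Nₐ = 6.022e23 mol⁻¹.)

Z = 12, so N = A − Z = 26 − 12 = 14.
Total constituent mass: 12 × 1.0078250 + 14 × 1.0087 = 26.2157000 u
Mass defect Δm = 26.2157000 − 25.98259 = 0.2331100 u
Binding energy = Δm·c² = 0.2331100 × 931.5 MeV/u = 217.142 MeV
Per nucleus in joules: 217.142 MeV × 1.602e-13 J/MeV = 3.4786e-11 J
Per mole: 3.4786e-11 J × 6.022e23 mol⁻¹ = 2.0948e+13 J/mol

2.09e+10 kJ/mol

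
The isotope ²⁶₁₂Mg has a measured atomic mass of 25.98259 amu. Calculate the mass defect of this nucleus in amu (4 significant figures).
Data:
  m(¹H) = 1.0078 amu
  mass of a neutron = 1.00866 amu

With 12 protons and 14 neutrons (A = 26):
Total constituent mass: 12 × 1.0078 + 14 × 1.00866 = 26.21484 amu
Mass defect Δm = 26.21484 − 25.98259 = 0.23225 amu

0.2323 amu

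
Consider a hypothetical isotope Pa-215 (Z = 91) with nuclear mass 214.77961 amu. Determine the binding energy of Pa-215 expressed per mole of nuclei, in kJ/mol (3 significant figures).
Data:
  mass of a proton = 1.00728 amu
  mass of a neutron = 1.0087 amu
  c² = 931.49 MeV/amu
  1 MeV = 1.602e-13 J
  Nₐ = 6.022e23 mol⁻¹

1.76e+11 kJ/mol

The nucleus contains 91 protons and 215 − 91 = 124 neutrons.
Total constituent mass: 91 × 1.00728 + 124 × 1.0087 = 216.74128 amu
Δm = 216.74128 − 214.77961 = 1.96167 amu
Converting to energy: 1.96167 amu × 931.49 MeV/amu = 1827.28 MeV
Per nucleus in joules: 1827.28 MeV × 1.602e-13 J/MeV = 2.9273e-10 J
Per mole: 2.9273e-10 J × 6.022e23 mol⁻¹ = 1.7628e+14 J/mol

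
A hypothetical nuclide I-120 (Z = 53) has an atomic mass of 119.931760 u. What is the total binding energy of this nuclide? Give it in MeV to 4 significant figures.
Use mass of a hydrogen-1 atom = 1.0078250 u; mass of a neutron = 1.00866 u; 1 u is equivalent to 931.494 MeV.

990.4 MeV

With 53 protons and 67 neutrons (A = 120):
Mass of separated nucleons = 53(1.0078250) + 67(1.00866) = 53.4147250 + 67.58022 = 120.9949450 u
Δm = 120.9949450 − 119.931760 = 1.0631850 u
E_B = 1.0631850 × 931.494 = 990.350 MeV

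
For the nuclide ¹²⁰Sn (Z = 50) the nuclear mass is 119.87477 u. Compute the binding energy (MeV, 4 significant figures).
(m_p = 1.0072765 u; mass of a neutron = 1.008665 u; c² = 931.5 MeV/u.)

1021 MeV

With 50 protons and 70 neutrons (A = 120):
Total constituent mass: 50 × 1.0072765 + 70 × 1.008665 = 120.9703750 u
Mass defect Δm = 120.9703750 − 119.87477 = 1.0956050 u
Converting to energy: 1.0956050 u × 931.5 MeV/u = 1020.56 MeV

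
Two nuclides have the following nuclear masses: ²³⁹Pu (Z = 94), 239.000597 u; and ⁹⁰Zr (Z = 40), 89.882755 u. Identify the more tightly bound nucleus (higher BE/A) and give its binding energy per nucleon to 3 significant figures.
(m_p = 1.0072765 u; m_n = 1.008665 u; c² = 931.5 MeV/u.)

⁹⁰Zr; 8.71 MeV/nucleon

²³⁹Pu: Σm = 94(1.0072765) + 145(1.008665) = 240.9404160 u; Δm = 1.9398190 u; E_B = 1806.9 MeV; E_B/A = 7.560 MeV
⁹⁰Zr: Σm = 40(1.0072765) + 50(1.008665) = 90.7243100 u; Δm = 0.8415550 u; E_B = 783.91 MeV; E_B/A = 8.710 MeV
⁹⁰Zr has the higher binding energy per nucleon, so it is the more tightly bound nucleus.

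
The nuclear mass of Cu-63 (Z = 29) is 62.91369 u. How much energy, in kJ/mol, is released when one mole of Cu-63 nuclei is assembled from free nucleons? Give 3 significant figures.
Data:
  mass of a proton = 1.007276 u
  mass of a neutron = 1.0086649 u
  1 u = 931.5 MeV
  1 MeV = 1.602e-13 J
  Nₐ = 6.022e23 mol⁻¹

Total constituent mass: 29 × 1.007276 + 34 × 1.0086649 = 63.5056106 u
Mass defect Δm = 63.5056106 − 62.91369 = 0.5919206 u
Binding energy = Δm·c² = 0.5919206 × 931.5 MeV/u = 551.374 MeV
Per nucleus in joules: 551.374 MeV × 1.602e-13 J/MeV = 8.8330e-11 J
Per mole: 8.8330e-11 J × 6.022e23 mol⁻¹ = 5.3192e+13 J/mol

5.32e+10 kJ/mol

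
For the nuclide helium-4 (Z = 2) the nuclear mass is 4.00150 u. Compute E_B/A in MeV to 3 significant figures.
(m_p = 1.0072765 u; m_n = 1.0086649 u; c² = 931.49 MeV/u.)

7.08 MeV/nucleon

Total constituent mass: 2 × 1.0072765 + 2 × 1.0086649 = 4.0318828 u
Mass defect Δm = 4.0318828 − 4.00150 = 0.0303828 u
Converting to energy: 0.0303828 u × 931.49 MeV/u = 28.3013 MeV
BE/A = 28.3013 MeV / 4 = 7.075 MeV/nucleon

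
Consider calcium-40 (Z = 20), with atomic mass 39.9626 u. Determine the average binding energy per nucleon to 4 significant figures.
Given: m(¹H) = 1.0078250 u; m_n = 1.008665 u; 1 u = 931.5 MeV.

The nucleus contains 20 protons and 40 − 20 = 20 neutrons.
Total constituent mass: 20 × 1.0078250 + 20 × 1.008665 = 40.3298000 u
Mass defect Δm = 40.3298000 − 39.9626 = 0.3672000 u
Converting to energy: 0.3672000 u × 931.5 MeV/u = 342.047 MeV
Per nucleon: 342.047 / 40 = 8.551 MeV

8.551 MeV/nucleon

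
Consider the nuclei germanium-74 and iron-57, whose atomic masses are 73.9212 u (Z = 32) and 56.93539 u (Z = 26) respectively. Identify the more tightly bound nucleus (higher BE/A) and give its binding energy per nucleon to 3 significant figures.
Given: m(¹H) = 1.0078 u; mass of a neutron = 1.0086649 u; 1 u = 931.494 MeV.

iron-57; 8.76 MeV/nucleon

germanium-74: Σm = 32(1.0078) + 42(1.0086649) = 74.6135258 u; Δm = 0.6923258 u; E_B = 644.897 MeV; E_B/A = 8.7148 MeV
iron-57: Σm = 26(1.0078) + 31(1.0086649) = 57.4714119 u; Δm = 0.5360219 u; E_B = 499.30 MeV; E_B/A = 8.760 MeV
iron-57 has the higher binding energy per nucleon, so it is the more tightly bound nucleus.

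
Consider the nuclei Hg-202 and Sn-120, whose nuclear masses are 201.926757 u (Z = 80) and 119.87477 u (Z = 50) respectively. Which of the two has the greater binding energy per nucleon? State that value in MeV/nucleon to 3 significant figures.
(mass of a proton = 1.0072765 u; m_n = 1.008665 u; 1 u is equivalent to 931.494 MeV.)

Hg-202: Σm = 80(1.0072765) + 122(1.008665) = 203.6392500 u; Δm = 1.7124930 u; E_B = 1595.2 MeV; E_B/A = 7.897 MeV
Sn-120: Σm = 50(1.0072765) + 70(1.008665) = 120.9703750 u; Δm = 1.0956050 u; E_B = 1020.55 MeV; E_B/A = 8.5046 MeV
Sn-120 has the higher binding energy per nucleon, so it is the more tightly bound nucleus.

Sn-120; 8.50 MeV/nucleon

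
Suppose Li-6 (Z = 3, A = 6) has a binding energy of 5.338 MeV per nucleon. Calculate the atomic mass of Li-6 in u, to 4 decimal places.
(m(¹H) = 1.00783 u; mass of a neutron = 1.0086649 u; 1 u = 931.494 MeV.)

Total binding energy = 6 × 5.338 = 32.028 MeV
Mass defect = 32.028 MeV / (931.494 MeV/u) = 0.034383 u
Constituent mass = 3(1.00783) + 3(1.0086649) = 6.0494847 u
Atomic mass = 6.0494847 − 0.034383 = 6.0151017 u ≈ 6.0151 u (to 4 decimal places)

6.0151 u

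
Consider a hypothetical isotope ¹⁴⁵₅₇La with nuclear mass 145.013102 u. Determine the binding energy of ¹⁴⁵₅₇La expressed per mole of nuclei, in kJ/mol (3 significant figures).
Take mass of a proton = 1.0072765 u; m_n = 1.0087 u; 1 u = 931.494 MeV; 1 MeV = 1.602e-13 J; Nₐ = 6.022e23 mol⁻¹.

Z = 57, so N = A − Z = 145 − 57 = 88.
Σm = 57·m_p + 88·m_n = 57.4147605 + 88.7656 = 146.1803605 u
The mass defect is 146.1803605 − 145.013102 = 1.1672585 u.
Converting to energy: 1.1672585 u × 931.494 MeV/u = 1087.29 MeV
Per nucleus in joules: 1087.29 MeV × 1.602e-13 J/MeV = 1.7418e-10 J
Per mole: 1.7418e-10 J × 6.022e23 mol⁻¹ = 1.0489e+14 J/mol

1.05e+11 kJ/mol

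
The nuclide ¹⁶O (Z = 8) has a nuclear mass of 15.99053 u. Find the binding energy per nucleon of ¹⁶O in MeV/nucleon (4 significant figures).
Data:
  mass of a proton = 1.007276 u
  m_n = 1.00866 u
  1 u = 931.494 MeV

Mass of separated nucleons = 8(1.007276) + 8(1.00866) = 8.058208 + 8.06928 = 16.127488 u
Mass defect Δm = 16.127488 − 15.99053 = 0.136958 u
Binding energy = Δm·c² = 0.136958 × 931.494 MeV/u = 127.5756 MeV
Dividing by A = 16 gives 7.973 MeV per nucleon.

7.973 MeV/nucleon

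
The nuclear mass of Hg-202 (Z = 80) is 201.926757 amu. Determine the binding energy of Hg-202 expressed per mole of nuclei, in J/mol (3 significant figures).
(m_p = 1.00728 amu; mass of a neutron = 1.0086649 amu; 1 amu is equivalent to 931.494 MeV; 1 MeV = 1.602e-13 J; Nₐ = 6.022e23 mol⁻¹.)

1.54e+14 J/mol

Mass of separated nucleons = 80(1.00728) + 122(1.0086649) = 80.58240 + 123.0571178 = 203.6395178 amu
Mass defect Δm = 203.6395178 − 201.926757 = 1.7127608 amu
E_B = 1.7127608 × 931.494 = 1595.43 MeV
Per nucleus in joules: 1595.43 MeV × 1.602e-13 J/MeV = 2.5559e-10 J
Per mole: 2.5559e-10 J × 6.022e23 mol⁻¹ = 1.5392e+14 J/mol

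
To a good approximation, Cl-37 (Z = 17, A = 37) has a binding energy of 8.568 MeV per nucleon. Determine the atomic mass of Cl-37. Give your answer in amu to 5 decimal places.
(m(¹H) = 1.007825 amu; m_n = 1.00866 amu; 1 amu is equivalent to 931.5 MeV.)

Total binding energy = 37 × 8.568 = 317.016 MeV
Mass defect = 317.016 MeV / (931.5 MeV/amu) = 0.3403285 amu
Constituent mass = 17(1.007825) + 20(1.00866) = 37.306225 amu
Atomic mass = 37.306225 − 0.3403285 = 36.9658965 amu ≈ 36.96590 amu (to 5 decimal places)

36.96590 amu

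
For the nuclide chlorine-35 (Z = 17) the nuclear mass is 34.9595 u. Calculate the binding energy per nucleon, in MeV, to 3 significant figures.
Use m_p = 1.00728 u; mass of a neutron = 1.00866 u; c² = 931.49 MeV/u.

With 17 protons and 18 neutrons (A = 35):
Σm = 17·m_p + 18·m_n = 17.12376 + 18.15588 = 35.27964 u
The mass defect is 35.27964 − 34.9595 = 0.32014 u.
Converting to energy: 0.32014 u × 931.49 MeV/u = 298.207 MeV
Dividing by A = 35 gives 8.520 MeV per nucleon.

8.52 MeV/nucleon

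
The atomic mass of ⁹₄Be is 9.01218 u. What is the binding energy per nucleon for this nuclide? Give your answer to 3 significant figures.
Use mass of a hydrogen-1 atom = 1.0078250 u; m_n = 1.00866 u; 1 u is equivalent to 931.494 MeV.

6.46 MeV/nucleon

Z = 4, so N = A − Z = 9 − 4 = 5.
Mass of separated nucleons = 4(1.0078250) + 5(1.00866) = 4.0313000 + 5.04330 = 9.0746000 u
Δm = 9.0746000 − 9.01218 = 0.0624200 u
E_B = 0.0624200 × 931.494 = 58.1439 MeV
BE/A = 58.1439 MeV / 9 = 6.460 MeV/nucleon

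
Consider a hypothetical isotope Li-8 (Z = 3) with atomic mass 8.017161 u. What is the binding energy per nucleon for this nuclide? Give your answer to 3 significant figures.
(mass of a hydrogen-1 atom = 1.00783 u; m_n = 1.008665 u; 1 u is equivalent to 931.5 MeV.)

5.78 MeV/nucleon

With 3 protons and 5 neutrons (A = 8):
Σm = 3·m(¹H) + 5·m_n = 3.02349 + 5.043325 = 8.066815 u
Δm = 8.066815 − 8.017161 = 0.049654 u
Converting to energy: 0.049654 u × 931.5 MeV/u = 46.2527 MeV
BE/A = 46.2527 MeV / 8 = 5.782 MeV/nucleon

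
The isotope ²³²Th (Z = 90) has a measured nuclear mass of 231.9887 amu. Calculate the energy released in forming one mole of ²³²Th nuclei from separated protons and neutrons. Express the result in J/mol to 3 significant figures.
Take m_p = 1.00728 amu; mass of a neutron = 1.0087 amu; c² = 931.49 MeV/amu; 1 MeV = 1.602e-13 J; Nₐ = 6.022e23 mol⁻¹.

Σm = 90·m_p + 142·m_n = 90.65520 + 143.2354 = 233.89060 amu
Δm = 233.89060 − 231.9887 = 1.90190 amu
Converting to energy: 1.90190 amu × 931.49 MeV/amu = 1771.60 MeV
Per nucleus in joules: 1771.60 MeV × 1.602e-13 J/MeV = 2.8381e-10 J
Per mole: 2.8381e-10 J × 6.022e23 mol⁻¹ = 1.7091e+14 J/mol

1.71e+14 J/mol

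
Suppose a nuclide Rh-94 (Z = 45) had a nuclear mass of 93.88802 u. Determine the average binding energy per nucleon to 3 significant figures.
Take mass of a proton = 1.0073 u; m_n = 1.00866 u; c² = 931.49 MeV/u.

Z = 45, so N = A − Z = 94 − 45 = 49.
Mass of separated nucleons = 45(1.0073) + 49(1.00866) = 45.3285 + 49.42434 = 94.75284 u
Mass defect Δm = 94.75284 − 93.88802 = 0.86482 u
Binding energy = Δm·c² = 0.86482 × 931.49 MeV/u = 805.571 MeV
BE/A = 805.571 MeV / 94 = 8.570 MeV/nucleon

8.57 MeV/nucleon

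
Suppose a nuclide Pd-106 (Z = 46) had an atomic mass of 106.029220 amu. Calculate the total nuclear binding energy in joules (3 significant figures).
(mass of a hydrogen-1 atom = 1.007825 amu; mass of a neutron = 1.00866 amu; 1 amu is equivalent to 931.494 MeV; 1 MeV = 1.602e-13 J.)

1.27e-10 J

With 46 protons and 60 neutrons (A = 106):
Σm = 46·m(¹H) + 60·m_n = 46.359950 + 60.51960 = 106.879550 amu
Mass defect Δm = 106.879550 − 106.029220 = 0.850330 amu
Converting to energy: 0.850330 amu × 931.494 MeV/amu = 792.077 MeV
In joules: 792.077 MeV × 1.602e-13 J/MeV = 1.2689e-10 J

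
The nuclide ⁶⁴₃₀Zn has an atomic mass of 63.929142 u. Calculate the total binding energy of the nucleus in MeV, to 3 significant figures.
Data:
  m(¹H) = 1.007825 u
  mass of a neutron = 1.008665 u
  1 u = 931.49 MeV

559 MeV

Σm = 30·m(¹H) + 34·m_n = 30.234750 + 34.294610 = 64.529360 u
The mass defect is 64.529360 − 63.929142 = 0.600218 u.
E_B = 0.600218 × 931.49 = 559.097 MeV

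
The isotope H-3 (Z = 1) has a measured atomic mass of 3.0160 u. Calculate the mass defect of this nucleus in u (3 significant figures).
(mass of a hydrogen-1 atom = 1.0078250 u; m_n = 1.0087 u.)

0.00923 u

The nucleus contains 1 protons and 3 − 1 = 2 neutrons.
Total constituent mass: 1 × 1.0078250 + 2 × 1.0087 = 3.0252250 u
Δm = 3.0252250 − 3.0160 = 0.0092250 u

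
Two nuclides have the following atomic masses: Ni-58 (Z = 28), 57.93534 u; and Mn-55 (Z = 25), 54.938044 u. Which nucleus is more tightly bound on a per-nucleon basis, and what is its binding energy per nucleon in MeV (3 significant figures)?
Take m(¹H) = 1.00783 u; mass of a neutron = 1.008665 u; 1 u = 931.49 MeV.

Mn-55; 8.77 MeV/nucleon

Ni-58: Σm = 28(1.00783) + 30(1.008665) = 58.479190 u; Δm = 0.543850 u; E_B = 506.59 MeV; E_B/A = 8.734 MeV
Mn-55: Σm = 25(1.00783) + 30(1.008665) = 55.455700 u; Δm = 0.517656 u; E_B = 482.19 MeV; E_B/A = 8.767 MeV
Mn-55 has the higher binding energy per nucleon, so it is the more tightly bound nucleus.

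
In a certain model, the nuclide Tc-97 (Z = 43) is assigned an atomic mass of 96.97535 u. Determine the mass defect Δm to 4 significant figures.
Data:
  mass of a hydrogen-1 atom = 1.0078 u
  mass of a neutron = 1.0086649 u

0.8280 u

Z = 43, so N = A − Z = 97 − 43 = 54.
Σm = 43·m(¹H) + 54·m_n = 43.3354 + 54.4679046 = 97.8033046 u
Mass defect Δm = 97.8033046 − 96.97535 = 0.8279546 u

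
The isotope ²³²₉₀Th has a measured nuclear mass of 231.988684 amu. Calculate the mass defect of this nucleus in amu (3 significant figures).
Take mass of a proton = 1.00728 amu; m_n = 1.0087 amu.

1.90 amu

Total constituent mass: 90 × 1.00728 + 142 × 1.0087 = 233.89060 amu
Δm = 233.89060 − 231.988684 = 1.901916 amu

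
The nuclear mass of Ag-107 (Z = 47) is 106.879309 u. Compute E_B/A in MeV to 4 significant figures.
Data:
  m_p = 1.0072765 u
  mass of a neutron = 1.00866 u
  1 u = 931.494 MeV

Total constituent mass: 47 × 1.0072765 + 60 × 1.00866 = 107.8615955 u
Mass defect Δm = 107.8615955 − 106.879309 = 0.9822865 u
Binding energy = Δm·c² = 0.9822865 × 931.494 MeV/u = 914.994 MeV
BE/A = 914.994 MeV / 107 = 8.551 MeV/nucleon

8.551 MeV/nucleon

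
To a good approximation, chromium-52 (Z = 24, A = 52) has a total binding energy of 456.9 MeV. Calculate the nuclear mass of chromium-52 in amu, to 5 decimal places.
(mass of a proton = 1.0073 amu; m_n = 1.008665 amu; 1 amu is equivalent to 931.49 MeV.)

51.92732 amu

Mass defect = 456.9 MeV / (931.49 MeV/amu) = 0.4905045 amu
Constituent mass = 24(1.0073) + 28(1.008665) = 52.417820 amu
Nuclear mass = 52.417820 − 0.4905045 = 51.9273155 amu ≈ 51.92732 amu (to 5 decimal places)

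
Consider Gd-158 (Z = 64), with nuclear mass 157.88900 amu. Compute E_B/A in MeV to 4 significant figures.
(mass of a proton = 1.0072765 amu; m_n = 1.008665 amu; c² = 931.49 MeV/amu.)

With 64 protons and 94 neutrons (A = 158):
Mass of separated nucleons = 64(1.0072765) + 94(1.008665) = 64.4656960 + 94.814510 = 159.2802060 amu
Mass defect Δm = 159.2802060 − 157.88900 = 1.3912060 amu
Binding energy = Δm·c² = 1.3912060 × 931.49 MeV/amu = 1295.89 MeV
Dividing by A = 158 gives 8.202 MeV per nucleon.

8.202 MeV/nucleon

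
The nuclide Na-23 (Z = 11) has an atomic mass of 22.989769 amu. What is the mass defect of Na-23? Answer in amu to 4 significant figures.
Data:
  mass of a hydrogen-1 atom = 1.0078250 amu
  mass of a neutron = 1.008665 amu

0.2003 amu

Z = 11, so N = A − Z = 23 − 11 = 12.
Mass of separated nucleons = 11(1.0078250) + 12(1.008665) = 11.0860750 + 12.103980 = 23.1900550 amu
Mass defect Δm = 23.1900550 − 22.989769 = 0.2002860 amu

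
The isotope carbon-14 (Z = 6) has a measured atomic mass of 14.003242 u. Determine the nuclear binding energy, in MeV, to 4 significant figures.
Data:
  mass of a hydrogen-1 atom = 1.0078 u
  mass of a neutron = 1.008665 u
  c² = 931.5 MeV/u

105.1 MeV

With 6 protons and 8 neutrons (A = 14):
Total constituent mass: 6 × 1.0078 + 8 × 1.008665 = 14.116120 u
Δm = 14.116120 − 14.003242 = 0.112878 u
E_B = 0.112878 × 931.5 = 105.146 MeV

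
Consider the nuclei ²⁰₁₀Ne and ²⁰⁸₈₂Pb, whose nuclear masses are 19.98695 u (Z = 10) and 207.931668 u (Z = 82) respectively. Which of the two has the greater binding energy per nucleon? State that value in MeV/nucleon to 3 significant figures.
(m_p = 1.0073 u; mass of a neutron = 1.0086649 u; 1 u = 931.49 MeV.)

²⁰₁₀Ne: Σm = 10(1.0073) + 10(1.0086649) = 20.1596490 u; Δm = 0.1726990 u; E_B = 160.867 MeV; E_B/A = 8.043 MeV
²⁰⁸₈₂Pb: Σm = 82(1.0073) + 126(1.0086649) = 209.6903774 u; Δm = 1.7587094 u; E_B = 1638.2 MeV; E_B/A = 7.876 MeV
²⁰₁₀Ne has the higher binding energy per nucleon, so it is the more tightly bound nucleus.

²⁰₁₀Ne; 8.04 MeV/nucleon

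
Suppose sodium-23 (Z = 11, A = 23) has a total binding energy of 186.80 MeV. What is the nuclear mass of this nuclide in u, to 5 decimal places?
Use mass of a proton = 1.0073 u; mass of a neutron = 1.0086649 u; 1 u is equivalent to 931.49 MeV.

22.98374 u

Mass defect = 186.80 MeV / (931.49 MeV/u) = 0.2005389 u
Constituent mass = 11(1.0073) + 12(1.0086649) = 23.1842788 u
Nuclear mass = 23.1842788 − 0.2005389 = 22.9837399 u ≈ 22.98374 u (to 5 decimal places)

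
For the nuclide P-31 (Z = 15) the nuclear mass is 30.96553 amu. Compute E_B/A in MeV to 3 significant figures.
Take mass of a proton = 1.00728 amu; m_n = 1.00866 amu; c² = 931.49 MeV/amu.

Total constituent mass: 15 × 1.00728 + 16 × 1.00866 = 31.24776 amu
The mass defect is 31.24776 − 30.96553 = 0.28223 amu.
Binding energy = Δm·c² = 0.28223 × 931.49 MeV/amu = 262.894 MeV
BE/A = 262.894 MeV / 31 = 8.480 MeV/nucleon

8.48 MeV/nucleon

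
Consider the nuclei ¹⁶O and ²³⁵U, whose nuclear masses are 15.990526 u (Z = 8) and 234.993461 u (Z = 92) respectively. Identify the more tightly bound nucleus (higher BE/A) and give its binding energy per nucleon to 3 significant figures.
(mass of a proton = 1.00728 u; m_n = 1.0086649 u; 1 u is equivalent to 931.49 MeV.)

¹⁶O: Σm = 8(1.00728) + 8(1.0086649) = 16.1275592 u; Δm = 0.1370332 u; E_B = 127.65 MeV; E_B/A = 7.978 MeV
²³⁵U: Σm = 92(1.00728) + 143(1.0086649) = 236.9088407 u; Δm = 1.9153797 u; E_B = 1784.2 MeV; E_B/A = 7.592 MeV
¹⁶O has the higher binding energy per nucleon, so it is the more tightly bound nucleus.

¹⁶O; 7.98 MeV/nucleon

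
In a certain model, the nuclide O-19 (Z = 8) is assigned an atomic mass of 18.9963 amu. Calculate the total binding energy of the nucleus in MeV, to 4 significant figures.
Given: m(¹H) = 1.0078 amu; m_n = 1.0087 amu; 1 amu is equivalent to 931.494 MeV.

With 8 protons and 11 neutrons (A = 19):
Mass of separated nucleons = 8(1.0078) + 11(1.0087) = 8.0624 + 11.0957 = 19.1581 amu
Δm = 19.1581 − 18.9963 = 0.1618 amu
Converting to energy: 0.1618 amu × 931.494 MeV/amu = 150.716 MeV

150.7 MeV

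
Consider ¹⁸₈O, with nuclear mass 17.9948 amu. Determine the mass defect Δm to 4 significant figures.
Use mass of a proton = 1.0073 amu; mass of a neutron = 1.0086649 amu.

Total constituent mass: 8 × 1.0073 + 10 × 1.0086649 = 18.1450490 amu
The mass defect is 18.1450490 − 17.9948 = 0.1502490 amu.

0.1502 amu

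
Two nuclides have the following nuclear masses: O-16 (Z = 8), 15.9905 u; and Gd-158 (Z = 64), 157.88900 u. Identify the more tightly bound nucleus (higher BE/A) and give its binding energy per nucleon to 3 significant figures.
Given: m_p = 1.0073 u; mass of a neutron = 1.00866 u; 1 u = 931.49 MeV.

Gd-158; 8.21 MeV/nucleon

O-16: Σm = 8(1.0073) + 8(1.00866) = 16.12768 u; Δm = 0.13718 u; E_B = 127.78 MeV; E_B/A = 7.986 MeV
Gd-158: Σm = 64(1.0073) + 94(1.00866) = 159.28124 u; Δm = 1.39224 u; E_B = 1296.9 MeV; E_B/A = 8.208 MeV
Gd-158 has the higher binding energy per nucleon, so it is the more tightly bound nucleus.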